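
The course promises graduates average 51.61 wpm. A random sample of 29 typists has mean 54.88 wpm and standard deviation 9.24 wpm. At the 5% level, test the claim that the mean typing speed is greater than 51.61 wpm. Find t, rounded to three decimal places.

H0: μ = 51.61; H1: μ > 51.61 (one-sample t-test, right-tailed).
t = (x̄ − μ₀)/(s/√n) = (54.88 − 51.61)/(9.24/√29) = 1.906
df = n − 1 = 28
p-value = P(T ≥ 1.906) ≈ 0.033
Since p ≈ 0.033 < α = 0.05, reject H0; the evidence is statistically significant.

1.906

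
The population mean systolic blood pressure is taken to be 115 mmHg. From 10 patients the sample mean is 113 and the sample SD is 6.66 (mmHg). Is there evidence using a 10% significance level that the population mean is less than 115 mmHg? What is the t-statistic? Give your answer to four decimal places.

H0: μ = 115; H1: μ < 115 (one-sample t-test, left-tailed).
t = (x̄ − μ₀)/(s/√n) = (113 − 115)/(6.66/√10) = -0.9496
df = n − 1 = 9
p-value = P(T ≤ -0.9496) ≈ 0.1836
Since p ≈ 0.1836 > α = 0.1, fail to reject H0; the evidence is not statistically significant.

-0.9496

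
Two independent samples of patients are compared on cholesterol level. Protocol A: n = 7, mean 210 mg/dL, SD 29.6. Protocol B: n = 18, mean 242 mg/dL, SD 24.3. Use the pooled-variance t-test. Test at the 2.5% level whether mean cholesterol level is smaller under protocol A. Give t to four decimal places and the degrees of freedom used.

Let group 1 = protocol A, group 2 = protocol B. H0: μ_1 = μ_2; H1: μ_1 < μ_2 (two-sample pooled-variance t-test, left-tailed).
s_p² = [(7−1)·29.6² + (18−1)·24.3²]/(7+18−2) = 665.013
t = (210 − 242)/√[665.013·(1/7 + 1/18)] = -2.7858
df = n₁ + n₂ − 2 = 23
p-value = P(T ≤ -2.7858) ≈ 0.005
Since p ≈ 0.005 < α = 0.025, reject H0; the evidence is statistically significant.

t = -2.7858, df = 23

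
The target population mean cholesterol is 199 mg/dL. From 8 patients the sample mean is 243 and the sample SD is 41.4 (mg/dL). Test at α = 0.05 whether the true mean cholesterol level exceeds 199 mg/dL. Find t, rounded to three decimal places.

H0: μ = 199; H1: μ > 199 (one-sample t-test, right-tailed).
t = (x̄ − μ₀)/(s/√n) = (243 − 199)/(41.4/√8) = 3.006
df = n − 1 = 7
p-value = P(T ≥ 3.006) ≈ 0.010
Since p ≈ 0.010 < α = 0.05, reject H0; the evidence is statistically significant.

3.006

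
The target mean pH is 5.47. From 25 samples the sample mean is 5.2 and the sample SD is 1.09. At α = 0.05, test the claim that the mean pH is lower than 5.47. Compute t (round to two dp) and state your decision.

H0: μ = 5.47; H1: μ < 5.47 (one-sample t-test, left-tailed).
t = (x̄ − μ₀)/(s/√n) = (5.2 − 5.47)/(1.09/√25) = -1.24
df = n − 1 = 24
p-value = P(T ≤ -1.24) ≈ 0.1137
Since p ≈ 0.1137 > α = 0.05, fail to reject H0; the data do not provide sufficient evidence against H0.

t = -1.24; fail to reject H0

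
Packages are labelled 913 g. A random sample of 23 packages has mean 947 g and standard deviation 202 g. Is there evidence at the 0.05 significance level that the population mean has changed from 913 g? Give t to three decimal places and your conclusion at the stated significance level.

H0: μ = 913; H1: μ ≠ 913 (one-sample t-test, two-sided).
t = (x̄ − μ₀)/(s/√n) = (947 − 913)/(202/√23) = 0.807
df = n − 1 = 22
Two-sided p-value ≈ 0.428
Since p ≈ 0.428 > α = 0.05, fail to reject H0; the evidence is not statistically significant.

t = 0.807; fail to reject H0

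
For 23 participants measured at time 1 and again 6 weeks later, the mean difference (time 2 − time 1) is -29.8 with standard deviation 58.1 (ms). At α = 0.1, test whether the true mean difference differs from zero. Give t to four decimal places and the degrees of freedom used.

t = -2.4598, df = 22

H0: μ_d = 0; H1: μ_d ≠ 0 (paired t-test on the differences, two-sided).
t = d̄/(s_d/√n) = -29.8/(58.1/√23) = -2.4598
df = n − 1 = 22
Two-sided p-value ≈ 0.022
Since p ≈ 0.022 < α = 0.1, reject H0; the data support H1.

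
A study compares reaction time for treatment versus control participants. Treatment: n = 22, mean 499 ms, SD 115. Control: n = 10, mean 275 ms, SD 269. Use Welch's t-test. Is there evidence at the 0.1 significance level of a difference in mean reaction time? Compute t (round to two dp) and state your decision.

Let group 1 = treatment, group 2 = control. H0: μ_1 = μ_2; H1: μ_1 ≠ μ_2 (Welch's two-sample t-test, two-sided).
t = (x̄_1 − x̄_2)/√(s_1²/n_1 + s_2²/n_2) = (499 − 275)/√(115²/22 + 269²/10) = 2.53
Welch–Satterthwaite df ≈ 10.53
Two-sided p-value ≈ 0.0288
Since p ≈ 0.0288 < α = 0.1, reject H0; the data support H1.

t = 2.53; reject H0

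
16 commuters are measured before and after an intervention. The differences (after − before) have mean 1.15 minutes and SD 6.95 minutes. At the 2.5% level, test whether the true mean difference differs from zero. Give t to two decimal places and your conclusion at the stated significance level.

H0: μ_d = 0; H1: μ_d ≠ 0 (paired t-test on the differences, two-sided).
t = d̄/(s_d/√n) = 1.15/(6.95/√16) = 0.66
df = n − 1 = 15
Two-sided p-value ≈ 0.518
Since p ≈ 0.518 > α = 0.025, fail to reject H0; the evidence is not statistically significant.

t = 0.66; fail to reject H0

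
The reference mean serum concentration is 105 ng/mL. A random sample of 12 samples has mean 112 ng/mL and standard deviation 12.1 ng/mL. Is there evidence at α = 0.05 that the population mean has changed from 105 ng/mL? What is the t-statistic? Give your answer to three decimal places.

2.004

H0: μ = 105; H1: μ ≠ 105 (one-sample t-test, two-sided).
t = (x̄ − μ₀)/(s/√n) = (112 − 105)/(12.1/√12) = 2.004
df = n − 1 = 11
Two-sided p-value ≈ 0.0703
Since p ≈ 0.0703 > α = 0.05, fail to reject H0; the evidence is not statistically significant.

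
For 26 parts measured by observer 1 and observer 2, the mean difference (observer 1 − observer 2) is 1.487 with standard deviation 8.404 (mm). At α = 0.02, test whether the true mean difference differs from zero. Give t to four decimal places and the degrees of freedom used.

t = 0.9022, df = 25

H0: μ_d = 0; H1: μ_d ≠ 0 (paired t-test on the differences, two-sided).
t = d̄/(s_d/√n) = 1.487/(8.404/√26) = 0.9022
df = n − 1 = 25
Two-sided p-value ≈ 0.3756
Since p ≈ 0.3756 > α = 0.02, fail to reject H0; the evidence is not statistically significant.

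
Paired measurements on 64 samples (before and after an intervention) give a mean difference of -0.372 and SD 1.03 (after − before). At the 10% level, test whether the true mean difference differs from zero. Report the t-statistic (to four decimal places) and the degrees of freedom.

t = -2.8893, df = 63

H0: μ_d = 0; H1: μ_d ≠ 0 (paired t-test on the differences, two-sided).
t = d̄/(s_d/√n) = -0.372/(1.03/√64) = -2.8893
df = n − 1 = 63
Two-sided p-value ≈ 0.005
Since p ≈ 0.005 < α = 0.1, reject H0; the evidence is statistically significant.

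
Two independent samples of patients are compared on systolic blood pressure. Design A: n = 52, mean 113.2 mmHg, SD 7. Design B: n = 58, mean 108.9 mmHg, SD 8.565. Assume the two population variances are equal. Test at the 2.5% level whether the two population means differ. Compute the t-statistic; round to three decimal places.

Let group 1 = design A, group 2 = design B. H0: μ_1 = μ_2; H1: μ_1 ≠ μ_2 (two-sample pooled-variance t-test, two-sided).
s_p² = [(52−1)·7² + (58−1)·8.565²]/(52+58−2) = 61.8563
t = (113.2 − 108.9)/√[61.8563·(1/52 + 1/58)] = 2.863
df = n₁ + n₂ − 2 = 108
Two-sided p-value ≈ 0.0050
Since p ≈ 0.0050 < α = 0.025, reject H0; the data support H1.

2.863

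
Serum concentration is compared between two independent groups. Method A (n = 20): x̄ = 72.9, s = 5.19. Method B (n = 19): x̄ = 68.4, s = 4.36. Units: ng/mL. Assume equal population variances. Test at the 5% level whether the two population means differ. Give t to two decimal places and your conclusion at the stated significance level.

Let group 1 = method A, group 2 = method B. H0: μ_1 = μ_2; H1: μ_1 ≠ μ_2 (two-sample pooled-variance t-test, two-sided).
s_p² = [(20−1)·5.19² + (19−1)·4.36²]/(20+19−2) = 23.08
t = (72.9 − 68.4)/√[23.08·(1/20 + 1/19)] = 2.92
df = n₁ + n₂ − 2 = 37
Two-sided p-value ≈ 0.0059
Since p ≈ 0.0059 < α = 0.05, reject H0; the evidence is statistically significant.

t = 2.92; reject H0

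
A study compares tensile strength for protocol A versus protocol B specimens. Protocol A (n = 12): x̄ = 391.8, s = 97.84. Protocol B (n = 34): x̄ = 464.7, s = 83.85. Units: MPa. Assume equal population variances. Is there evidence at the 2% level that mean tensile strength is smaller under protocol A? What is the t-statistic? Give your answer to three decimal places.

Let group 1 = protocol A, group 2 = protocol B. H0: μ_1 = μ_2; H1: μ_1 < μ_2 (two-sample pooled-variance t-test, left-tailed).
s_p² = [(12−1)·97.84² + (34−1)·83.85²]/(12+34−2) = 7666.28
t = (391.8 − 464.7)/√[7666.28·(1/12 + 1/34)] = -2.480
df = n₁ + n₂ − 2 = 44
p-value = P(T ≤ -2.480) ≈ 0.009
Since p ≈ 0.009 < α = 0.02, reject H0; the evidence is statistically significant.

-2.480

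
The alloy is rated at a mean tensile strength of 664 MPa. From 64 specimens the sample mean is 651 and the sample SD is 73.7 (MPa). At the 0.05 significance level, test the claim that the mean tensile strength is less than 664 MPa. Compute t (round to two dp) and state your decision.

t = -1.41; fail to reject H0

H0: μ = 664; H1: μ < 664 (one-sample t-test, left-tailed).
t = (x̄ − μ₀)/(s/√n) = (651 − 664)/(73.7/√64) = -1.41
df = n − 1 = 63
p-value = P(T ≤ -1.41) ≈ 0.0816
Since p ≈ 0.0816 > α = 0.05, fail to reject H0; the evidence is not statistically significant.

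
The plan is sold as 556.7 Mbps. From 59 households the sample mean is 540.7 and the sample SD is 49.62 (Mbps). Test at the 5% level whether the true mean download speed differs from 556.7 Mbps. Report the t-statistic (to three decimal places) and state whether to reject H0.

t = -2.477; reject H0

H0: μ = 556.7; H1: μ ≠ 556.7 (one-sample t-test, two-sided).
t = (x̄ − μ₀)/(s/√n) = (540.7 − 556.7)/(49.62/√59) = -2.477
df = n − 1 = 58
Two-sided p-value ≈ 0.016
Since p ≈ 0.016 < α = 0.05, reject H0; the evidence is statistically significant.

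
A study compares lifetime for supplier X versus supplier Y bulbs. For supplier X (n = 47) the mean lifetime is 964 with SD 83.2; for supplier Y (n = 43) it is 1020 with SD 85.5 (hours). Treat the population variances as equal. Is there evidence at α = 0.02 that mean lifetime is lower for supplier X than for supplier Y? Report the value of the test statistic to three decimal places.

Let group 1 = supplier X, group 2 = supplier Y. H0: μ_1 = μ_2; H1: μ_1 < μ_2 (two-sample pooled-variance t-test, left-tailed).
s_p² = [(47−1)·83.2² + (43−1)·85.5²]/(47+43−2) = 7107.43
t = (964 − 1020)/√[7107.43·(1/47 + 1/43)] = -3.148
df = n₁ + n₂ − 2 = 88
p-value = P(T ≤ -3.148) ≈ 0.001
Since p ≈ 0.001 < α = 0.02, reject H0; the evidence is statistically significant.

-3.148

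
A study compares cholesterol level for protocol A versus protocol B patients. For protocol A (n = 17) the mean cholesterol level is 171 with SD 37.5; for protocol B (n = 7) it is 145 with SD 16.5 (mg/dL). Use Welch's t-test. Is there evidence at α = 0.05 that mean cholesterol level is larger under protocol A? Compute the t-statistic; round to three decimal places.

Let group 1 = protocol A, group 2 = protocol B. H0: μ_1 = μ_2; H1: μ_1 > μ_2 (Welch's two-sample t-test, right-tailed).
t = (x̄_1 − x̄_2)/√(s_1²/n_1 + s_2²/n_2) = (171 − 145)/√(37.5²/17 + 16.5²/7) = 2.358
Welch–Satterthwaite df ≈ 21.76
p-value = P(T ≥ 2.358) ≈ 0.0139
Since p ≈ 0.0139 < α = 0.05, reject H0; the evidence is statistically significant.

2.358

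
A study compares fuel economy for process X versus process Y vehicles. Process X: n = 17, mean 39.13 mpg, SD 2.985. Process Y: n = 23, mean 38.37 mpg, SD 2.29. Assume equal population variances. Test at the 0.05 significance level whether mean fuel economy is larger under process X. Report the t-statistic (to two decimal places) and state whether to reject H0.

t = 0.91; fail to reject H0

Let group 1 = process X, group 2 = process Y. H0: μ_1 = μ_2; H1: μ_1 > μ_2 (two-sample pooled-variance t-test, right-tailed).
s_p² = [(17−1)·2.985² + (23−1)·2.29²]/(17+23−2) = 6.78773
t = (39.13 − 38.37)/√[6.78773·(1/17 + 1/23)] = 0.91
df = n₁ + n₂ − 2 = 38
p-value = P(T ≥ 0.91) ≈ 0.1838
Since p ≈ 0.1838 > α = 0.05, fail to reject H0; the data do not provide sufficient evidence against H0.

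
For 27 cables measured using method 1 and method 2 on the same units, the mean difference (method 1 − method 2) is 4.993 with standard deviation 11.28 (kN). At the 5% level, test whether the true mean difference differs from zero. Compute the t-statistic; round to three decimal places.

H0: μ_d = 0; H1: μ_d ≠ 0 (paired t-test on the differences, two-sided).
t = d̄/(s_d/√n) = 4.993/(11.28/√27) = 2.300
df = n − 1 = 26
Two-sided p-value ≈ 0.0297
Since p ≈ 0.0297 < α = 0.05, reject H0; the data support H1.

2.300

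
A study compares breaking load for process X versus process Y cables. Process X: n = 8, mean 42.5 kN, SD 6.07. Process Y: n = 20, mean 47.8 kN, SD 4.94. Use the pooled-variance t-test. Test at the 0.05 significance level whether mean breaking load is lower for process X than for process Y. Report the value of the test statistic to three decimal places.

-2.405

Let group 1 = process X, group 2 = process Y. H0: μ_1 = μ_2; H1: μ_1 < μ_2 (two-sample pooled-variance t-test, left-tailed).
s_p² = [(8−1)·6.07² + (20−1)·4.94²]/(8+20−2) = 27.7532
t = (42.5 − 47.8)/√[27.7532·(1/8 + 1/20)] = -2.405
df = n₁ + n₂ − 2 = 26
p-value = P(T ≤ -2.405) ≈ 0.012
Since p ≈ 0.012 < α = 0.05, reject H0; the data support H1.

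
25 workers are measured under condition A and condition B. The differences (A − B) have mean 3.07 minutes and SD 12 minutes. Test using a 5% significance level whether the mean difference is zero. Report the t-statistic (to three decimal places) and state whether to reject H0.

H0: μ_d = 0; H1: μ_d ≠ 0 (paired t-test on the differences, two-sided).
t = d̄/(s_d/√n) = 3.07/(12/√25) = 1.279
df = n − 1 = 24
Two-sided p-value ≈ 0.2131
Since p ≈ 0.2131 > α = 0.05, fail to reject H0; the data do not provide sufficient evidence against H0.

t = 1.279; fail to reject H0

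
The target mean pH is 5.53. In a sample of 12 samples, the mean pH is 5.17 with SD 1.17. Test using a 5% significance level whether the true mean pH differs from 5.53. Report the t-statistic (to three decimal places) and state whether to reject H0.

H0: μ = 5.53; H1: μ ≠ 5.53 (one-sample t-test, two-sided).
t = (x̄ − μ₀)/(s/√n) = (5.17 − 5.53)/(1.17/√12) = -1.066
df = n − 1 = 11
Two-sided p-value ≈ 0.309
Since p ≈ 0.309 > α = 0.05, fail to reject H0; the evidence is not statistically significant.

t = -1.066; fail to reject H0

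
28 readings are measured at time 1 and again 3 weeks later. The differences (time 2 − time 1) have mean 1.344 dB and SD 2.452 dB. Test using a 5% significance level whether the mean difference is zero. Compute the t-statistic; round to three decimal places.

H0: μ_d = 0; H1: μ_d ≠ 0 (paired t-test on the differences, two-sided).
t = d̄/(s_d/√n) = 1.344/(2.452/√28) = 2.900
df = n − 1 = 27
Two-sided p-value ≈ 0.0073
Since p ≈ 0.0073 < α = 0.05, reject H0; the evidence is statistically significant.

2.900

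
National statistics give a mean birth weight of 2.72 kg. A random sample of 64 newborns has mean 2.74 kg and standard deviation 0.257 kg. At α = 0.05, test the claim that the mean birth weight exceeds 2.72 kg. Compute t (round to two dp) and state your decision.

H0: μ = 2.72; H1: μ > 2.72 (one-sample t-test, right-tailed).
t = (x̄ − μ₀)/(s/√n) = (2.74 − 2.72)/(0.257/√64) = 0.62
df = n − 1 = 63
p-value = P(T ≥ 0.62) ≈ 0.268
Since p ≈ 0.268 > α = 0.05, fail to reject H0; the evidence is not statistically significant.

t = 0.62; fail to reject H0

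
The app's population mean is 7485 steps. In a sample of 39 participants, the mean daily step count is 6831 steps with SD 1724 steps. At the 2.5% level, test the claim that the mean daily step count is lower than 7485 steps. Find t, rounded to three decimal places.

H0: μ = 7485; H1: μ < 7485 (one-sample t-test, left-tailed).
t = (x̄ − μ₀)/(s/√n) = (6831 − 7485)/(1724/√39) = -2.369
df = n − 1 = 38
p-value = P(T ≤ -2.369) ≈ 0.012
Since p ≈ 0.012 < α = 0.025, reject H0; the data support H1.

-2.369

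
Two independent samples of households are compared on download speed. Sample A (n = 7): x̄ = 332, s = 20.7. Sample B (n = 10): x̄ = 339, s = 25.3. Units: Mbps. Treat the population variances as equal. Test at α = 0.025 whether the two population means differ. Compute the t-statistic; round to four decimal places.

-0.6027

Let group 1 = sample A, group 2 = sample B. H0: μ_1 = μ_2; H1: μ_1 ≠ μ_2 (two-sample pooled-variance t-test, two-sided).
s_p² = [(7−1)·20.7² + (10−1)·25.3²]/(7+10−2) = 555.45
t = (332 − 339)/√[555.45·(1/7 + 1/10)] = -0.6027
df = n₁ + n₂ − 2 = 15
Two-sided p-value ≈ 0.5557
Since p ≈ 0.5557 > α = 0.025, fail to reject H0; the data do not provide sufficient evidence against H0.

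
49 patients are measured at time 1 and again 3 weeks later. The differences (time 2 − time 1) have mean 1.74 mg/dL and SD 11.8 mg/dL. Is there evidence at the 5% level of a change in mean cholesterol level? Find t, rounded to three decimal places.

1.032

H0: μ_d = 0; H1: μ_d ≠ 0 (paired t-test on the differences, two-sided).
t = d̄/(s_d/√n) = 1.74/(11.8/√49) = 1.032
df = n − 1 = 48
Two-sided p-value ≈ 0.3071
Since p ≈ 0.3071 > α = 0.05, fail to reject H0; the evidence is not statistically significant.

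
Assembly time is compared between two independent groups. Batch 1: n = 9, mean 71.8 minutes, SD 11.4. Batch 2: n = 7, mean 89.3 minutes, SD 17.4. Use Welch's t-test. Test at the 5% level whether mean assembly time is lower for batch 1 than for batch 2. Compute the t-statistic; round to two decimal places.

-2.30

Let group 1 = batch 1, group 2 = batch 2. H0: μ_1 = μ_2; H1: μ_1 < μ_2 (Welch's two-sample t-test, left-tailed).
t = (x̄_1 − x̄_2)/√(s_1²/n_1 + s_2²/n_2) = (71.8 − 89.3)/√(11.4²/9 + 17.4²/7) = -2.30
Welch–Satterthwaite df ≈ 9.85
p-value = P(T ≤ -2.30) ≈ 0.022
Since p ≈ 0.022 < α = 0.05, reject H0; the data support H1.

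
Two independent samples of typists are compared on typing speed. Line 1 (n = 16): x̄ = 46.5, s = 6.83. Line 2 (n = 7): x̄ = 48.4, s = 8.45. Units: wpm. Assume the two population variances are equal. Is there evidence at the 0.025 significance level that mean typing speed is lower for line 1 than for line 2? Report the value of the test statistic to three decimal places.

-0.572

Let group 1 = line 1, group 2 = line 2. H0: μ_1 = μ_2; H1: μ_1 < μ_2 (two-sample pooled-variance t-test, left-tailed).
s_p² = [(16−1)·6.83² + (7−1)·8.45²]/(16+7−2) = 53.7214
t = (46.5 − 48.4)/√[53.7214·(1/16 + 1/7)] = -0.572
df = n₁ + n₂ − 2 = 21
p-value = P(T ≤ -0.572) ≈ 0.287
Since p ≈ 0.287 > α = 0.025, fail to reject H0; the evidence is not statistically significant.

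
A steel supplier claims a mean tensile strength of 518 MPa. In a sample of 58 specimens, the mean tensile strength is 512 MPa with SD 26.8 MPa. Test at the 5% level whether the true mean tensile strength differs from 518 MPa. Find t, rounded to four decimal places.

-1.7050

H0: μ = 518; H1: μ ≠ 518 (one-sample t-test, two-sided).
t = (x̄ − μ₀)/(s/√n) = (512 − 518)/(26.8/√58) = -1.7050
df = n − 1 = 57
Two-sided p-value ≈ 0.0936
Since p ≈ 0.0936 > α = 0.05, fail to reject H0; the evidence is not statistically significant.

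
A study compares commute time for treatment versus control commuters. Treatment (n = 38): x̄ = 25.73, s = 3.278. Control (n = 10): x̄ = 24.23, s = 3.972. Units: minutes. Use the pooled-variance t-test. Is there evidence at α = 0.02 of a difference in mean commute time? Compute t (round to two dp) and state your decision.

t = 1.23; fail to reject H0

Let group 1 = treatment, group 2 = control. H0: μ_1 = μ_2; H1: μ_1 ≠ μ_2 (two-sample pooled-variance t-test, two-sided).
s_p² = [(38−1)·3.278² + (10−1)·3.972²]/(38+10−2) = 11.7297
t = (25.73 − 24.23)/√[11.7297·(1/38 + 1/10)] = 1.23
df = n₁ + n₂ − 2 = 46
Two-sided p-value ≈ 0.2241
Since p ≈ 0.2241 > α = 0.02, fail to reject H0; the data do not provide sufficient evidence against H0.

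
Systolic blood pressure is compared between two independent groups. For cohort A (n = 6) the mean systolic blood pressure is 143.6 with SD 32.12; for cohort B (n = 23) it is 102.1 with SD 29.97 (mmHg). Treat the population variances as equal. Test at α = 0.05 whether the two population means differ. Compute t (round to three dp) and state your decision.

Let group 1 = cohort A, group 2 = cohort B. H0: μ_1 = μ_2; H1: μ_1 ≠ μ_2 (two-sample pooled-variance t-test, two-sided).
s_p² = [(6−1)·32.12² + (23−1)·29.97²]/(6+23−2) = 922.922
t = (143.6 − 102.1)/√[922.922·(1/6 + 1/23)] = 2.980
df = n₁ + n₂ − 2 = 27
Two-sided p-value ≈ 0.006
Since p ≈ 0.006 < α = 0.05, reject H0; the evidence is statistically significant.

t = 2.980; reject H0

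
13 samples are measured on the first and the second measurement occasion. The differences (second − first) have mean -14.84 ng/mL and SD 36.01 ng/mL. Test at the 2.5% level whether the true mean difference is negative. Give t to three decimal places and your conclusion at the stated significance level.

H0: μ_d = 0; H1: μ_d < 0 (paired t-test on the differences, left-tailed).
t = d̄/(s_d/√n) = -14.84/(36.01/√13) = -1.486
df = n − 1 = 12
p-value = P(T ≤ -1.486) ≈ 0.082
Since p ≈ 0.082 > α = 0.025, fail to reject H0; the data do not provide sufficient evidence against H0.

t = -1.486; fail to reject H0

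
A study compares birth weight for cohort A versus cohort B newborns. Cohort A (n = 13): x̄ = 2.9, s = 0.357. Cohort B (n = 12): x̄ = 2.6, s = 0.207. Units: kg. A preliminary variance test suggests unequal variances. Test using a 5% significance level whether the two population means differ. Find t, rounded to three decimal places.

2.594

Let group 1 = cohort A, group 2 = cohort B. H0: μ_1 = μ_2; H1: μ_1 ≠ μ_2 (Welch's two-sample t-test, two-sided).
t = (x̄_1 − x̄_2)/√(s_1²/n_1 + s_2²/n_2) = (2.9 − 2.6)/√(0.357²/13 + 0.207²/12) = 2.594
Welch–Satterthwaite df ≈ 19.51
Two-sided p-value ≈ 0.0176
Since p ≈ 0.0176 < α = 0.05, reject H0; the evidence is statistically significant.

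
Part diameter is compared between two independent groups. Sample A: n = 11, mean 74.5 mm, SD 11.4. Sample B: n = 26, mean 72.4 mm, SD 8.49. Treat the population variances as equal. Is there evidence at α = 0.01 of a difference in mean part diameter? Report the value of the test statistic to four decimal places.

Let group 1 = sample A, group 2 = sample B. H0: μ_1 = μ_2; H1: μ_1 ≠ μ_2 (two-sample pooled-variance t-test, two-sided).
s_p² = [(11−1)·11.4² + (26−1)·8.49²]/(11+26−2) = 88.6172
t = (74.5 − 72.4)/√[88.6172·(1/11 + 1/26)] = 0.6202
df = n₁ + n₂ − 2 = 35
Two-sided p-value ≈ 0.5391
Since p ≈ 0.5391 > α = 0.01, fail to reject H0; the evidence is not statistically significant.

0.6202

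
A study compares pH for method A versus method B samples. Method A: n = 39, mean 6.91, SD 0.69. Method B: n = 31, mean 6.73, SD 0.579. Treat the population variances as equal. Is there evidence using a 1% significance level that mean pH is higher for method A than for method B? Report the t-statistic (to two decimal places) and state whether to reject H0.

t = 1.16; fail to reject H0

Let group 1 = method A, group 2 = method B. H0: μ_1 = μ_2; H1: μ_1 > μ_2 (two-sample pooled-variance t-test, right-tailed).
s_p² = [(39−1)·0.69² + (31−1)·0.579²]/(39+31−2) = 0.413956
t = (6.91 − 6.73)/√[0.413956·(1/39 + 1/31)] = 1.16
df = n₁ + n₂ − 2 = 68
p-value = P(T ≥ 1.16) ≈ 0.1245
Since p ≈ 0.1245 > α = 0.01, fail to reject H0; the evidence is not statistically significant.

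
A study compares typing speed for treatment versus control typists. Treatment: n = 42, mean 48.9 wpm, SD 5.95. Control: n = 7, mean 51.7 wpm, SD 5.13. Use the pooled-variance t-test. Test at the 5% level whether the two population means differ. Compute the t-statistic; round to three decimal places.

Let group 1 = treatment, group 2 = control. H0: μ_1 = μ_2; H1: μ_1 ≠ μ_2 (two-sample pooled-variance t-test, two-sided).
s_p² = [(42−1)·5.95² + (7−1)·5.13²]/(42+7−2) = 34.2426
t = (48.9 − 51.7)/√[34.2426·(1/42 + 1/7)] = -1.172
df = n₁ + n₂ − 2 = 47
Two-sided p-value ≈ 0.2471
Since p ≈ 0.2471 > α = 0.05, fail to reject H0; the evidence is not statistically significant.

-1.172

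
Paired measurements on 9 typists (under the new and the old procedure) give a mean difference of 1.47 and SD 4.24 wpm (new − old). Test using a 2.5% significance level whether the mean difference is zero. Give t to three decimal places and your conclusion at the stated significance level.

H0: μ_d = 0; H1: μ_d ≠ 0 (paired t-test on the differences, two-sided).
t = d̄/(s_d/√n) = 1.47/(4.24/√9) = 1.040
df = n − 1 = 8
Two-sided p-value ≈ 0.329
Since p ≈ 0.329 > α = 0.025, fail to reject H0; the data do not provide sufficient evidence against H0.

t = 1.040; fail to reject H0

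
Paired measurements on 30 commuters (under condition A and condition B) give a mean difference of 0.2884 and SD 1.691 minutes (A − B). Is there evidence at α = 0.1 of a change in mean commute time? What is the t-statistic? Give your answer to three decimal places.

0.934

H0: μ_d = 0; H1: μ_d ≠ 0 (paired t-test on the differences, two-sided).
t = d̄/(s_d/√n) = 0.2884/(1.691/√30) = 0.934
df = n − 1 = 29
Two-sided p-value ≈ 0.3579
Since p ≈ 0.3579 > α = 0.1, fail to reject H0; the data do not provide sufficient evidence against H0.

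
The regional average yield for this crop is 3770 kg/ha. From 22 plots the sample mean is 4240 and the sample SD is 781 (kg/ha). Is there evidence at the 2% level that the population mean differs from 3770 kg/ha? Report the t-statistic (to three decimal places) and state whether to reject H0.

H0: μ = 3770; H1: μ ≠ 3770 (one-sample t-test, two-sided).
t = (x̄ − μ₀)/(s/√n) = (4240 − 3770)/(781/√22) = 2.823
df = n − 1 = 21
Two-sided p-value ≈ 0.010
Since p ≈ 0.010 < α = 0.02, reject H0; the data support H1.

t = 2.823; reject H0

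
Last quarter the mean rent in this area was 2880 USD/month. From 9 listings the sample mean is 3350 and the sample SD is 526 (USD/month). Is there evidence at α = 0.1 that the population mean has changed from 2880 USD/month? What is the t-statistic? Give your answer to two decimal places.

H0: μ = 2880; H1: μ ≠ 2880 (one-sample t-test, two-sided).
t = (x̄ − μ₀)/(s/√n) = (3350 − 2880)/(526/√9) = 2.68
df = n − 1 = 8
Two-sided p-value ≈ 0.028
Since p ≈ 0.028 < α = 0.1, reject H0; the evidence is statistically significant.

2.68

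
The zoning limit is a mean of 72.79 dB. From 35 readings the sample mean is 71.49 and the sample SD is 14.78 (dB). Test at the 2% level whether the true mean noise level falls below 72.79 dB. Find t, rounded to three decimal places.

H0: μ = 72.79; H1: μ < 72.79 (one-sample t-test, left-tailed).
t = (x̄ − μ₀)/(s/√n) = (71.49 − 72.79)/(14.78/√35) = -0.520
df = n − 1 = 34
p-value = P(T ≤ -0.520) ≈ 0.303
Since p ≈ 0.303 > α = 0.02, fail to reject H0; the evidence is not statistically significant.

-0.520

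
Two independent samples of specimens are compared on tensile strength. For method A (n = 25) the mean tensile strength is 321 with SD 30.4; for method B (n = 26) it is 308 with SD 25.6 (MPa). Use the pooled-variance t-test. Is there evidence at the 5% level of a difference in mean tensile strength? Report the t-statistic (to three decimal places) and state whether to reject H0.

Let group 1 = method A, group 2 = method B. H0: μ_1 = μ_2; H1: μ_1 ≠ μ_2 (two-sample pooled-variance t-test, two-sided).
s_p² = [(25−1)·30.4² + (26−1)·25.6²]/(25+26−2) = 787.017
t = (321 − 308)/√[787.017·(1/25 + 1/26)] = 1.654
df = n₁ + n₂ − 2 = 49
Two-sided p-value ≈ 0.104
Since p ≈ 0.104 > α = 0.05, fail to reject H0; the evidence is not statistically significant.

t = 1.654; fail to reject H0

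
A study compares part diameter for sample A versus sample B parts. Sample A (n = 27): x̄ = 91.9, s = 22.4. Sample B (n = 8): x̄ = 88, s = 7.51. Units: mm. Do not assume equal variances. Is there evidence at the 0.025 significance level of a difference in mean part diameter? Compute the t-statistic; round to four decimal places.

0.7703

Let group 1 = sample A, group 2 = sample B. H0: μ_1 = μ_2; H1: μ_1 ≠ μ_2 (Welch's two-sample t-test, two-sided).
t = (x̄_1 − x̄_2)/√(s_1²/n_1 + s_2²/n_2) = (91.9 − 88)/√(22.4²/27 + 7.51²/8) = 0.7703
Welch–Satterthwaite df ≈ 32.24
Two-sided p-value ≈ 0.447
Since p ≈ 0.447 > α = 0.025, fail to reject H0; the data do not provide sufficient evidence against H0.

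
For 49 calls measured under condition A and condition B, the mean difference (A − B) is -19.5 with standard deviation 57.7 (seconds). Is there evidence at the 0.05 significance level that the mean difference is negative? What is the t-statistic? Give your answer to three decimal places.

H0: μ_d = 0; H1: μ_d < 0 (paired t-test on the differences, left-tailed).
t = d̄/(s_d/√n) = -19.5/(57.7/√49) = -2.366
df = n − 1 = 48
p-value = P(T ≤ -2.366) ≈ 0.0110
Since p ≈ 0.0110 < α = 0.05, reject H0; the evidence is statistically significant.

-2.366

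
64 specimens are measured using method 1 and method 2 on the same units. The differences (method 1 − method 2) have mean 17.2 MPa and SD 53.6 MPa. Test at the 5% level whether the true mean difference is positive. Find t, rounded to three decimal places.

H0: μ_d = 0; H1: μ_d > 0 (paired t-test on the differences, right-tailed).
t = d̄/(s_d/√n) = 17.2/(53.6/√64) = 2.567
df = n − 1 = 63
p-value = P(T ≥ 2.567) ≈ 0.0063
Since p ≈ 0.0063 < α = 0.05, reject H0; the evidence is statistically significant.

2.567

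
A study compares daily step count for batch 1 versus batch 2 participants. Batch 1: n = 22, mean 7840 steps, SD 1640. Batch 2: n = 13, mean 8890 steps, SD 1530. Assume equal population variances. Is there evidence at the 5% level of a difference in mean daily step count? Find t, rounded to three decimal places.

Let group 1 = batch 1, group 2 = batch 2. H0: μ_1 = μ_2; H1: μ_1 ≠ μ_2 (two-sample pooled-variance t-test, two-sided).
s_p² = [(22−1)·1640² + (13−1)·1530²]/(22+13−2) = 2562800
t = (7840 − 8890)/√[2562800·(1/22 + 1/13)] = -1.875
df = n₁ + n₂ − 2 = 33
Two-sided p-value ≈ 0.070
Since p ≈ 0.070 > α = 0.05, fail to reject H0; the evidence is not statistically significant.

-1.875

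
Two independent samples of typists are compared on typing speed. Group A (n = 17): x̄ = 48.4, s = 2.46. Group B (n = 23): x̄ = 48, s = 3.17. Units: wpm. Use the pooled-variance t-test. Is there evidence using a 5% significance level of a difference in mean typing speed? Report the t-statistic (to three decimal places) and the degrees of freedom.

Let group 1 = group A, group 2 = group B. H0: μ_1 = μ_2; H1: μ_1 ≠ μ_2 (two-sample pooled-variance t-test, two-sided).
s_p² = [(17−1)·2.46² + (23−1)·3.17²]/(17+23−2) = 8.36583
t = (48.4 − 48)/√[8.36583·(1/17 + 1/23)] = 0.432
df = n₁ + n₂ − 2 = 38
Two-sided p-value ≈ 0.6679
Since p ≈ 0.6679 > α = 0.05, fail to reject H0; the evidence is not statistically significant.

t = 0.432, df = 38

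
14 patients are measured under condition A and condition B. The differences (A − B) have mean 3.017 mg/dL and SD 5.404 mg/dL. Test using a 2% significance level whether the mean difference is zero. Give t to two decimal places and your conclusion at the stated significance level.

t = 2.09; fail to reject H0

H0: μ_d = 0; H1: μ_d ≠ 0 (paired t-test on the differences, two-sided).
t = d̄/(s_d/√n) = 3.017/(5.404/√14) = 2.09
df = n − 1 = 13
Two-sided p-value ≈ 0.057
Since p ≈ 0.057 > α = 0.02, fail to reject H0; the evidence is not statistically significant.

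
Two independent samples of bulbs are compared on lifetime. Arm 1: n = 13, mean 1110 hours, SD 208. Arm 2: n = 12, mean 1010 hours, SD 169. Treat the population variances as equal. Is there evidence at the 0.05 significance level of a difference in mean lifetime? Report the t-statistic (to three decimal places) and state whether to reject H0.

Let group 1 = arm 1, group 2 = arm 2. H0: μ_1 = μ_2; H1: μ_1 ≠ μ_2 (two-sample pooled-variance t-test, two-sided).
s_p² = [(13−1)·208² + (12−1)·169²]/(13+12−2) = 36232.1
t = (1110 − 1010)/√[36232.1·(1/13 + 1/12)] = 1.312
df = n₁ + n₂ − 2 = 23
Two-sided p-value ≈ 0.2024
Since p ≈ 0.2024 > α = 0.05, fail to reject H0; the data do not provide sufficient evidence against H0.

t = 1.312; fail to reject H0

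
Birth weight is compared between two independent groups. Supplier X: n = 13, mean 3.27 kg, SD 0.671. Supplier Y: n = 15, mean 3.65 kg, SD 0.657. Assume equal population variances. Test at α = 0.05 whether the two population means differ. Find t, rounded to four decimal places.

Let group 1 = supplier X, group 2 = supplier Y. H0: μ_1 = μ_2; H1: μ_1 ≠ μ_2 (two-sample pooled-variance t-test, two-sided).
s_p² = [(13−1)·0.671² + (15−1)·0.657²]/(13+15−2) = 0.44023
t = (3.27 − 3.65)/√[0.44023·(1/13 + 1/15)] = -1.5114
df = n₁ + n₂ − 2 = 26
Two-sided p-value ≈ 0.143
Since p ≈ 0.143 > α = 0.05, fail to reject H0; the data do not provide sufficient evidence against H0.

-1.5114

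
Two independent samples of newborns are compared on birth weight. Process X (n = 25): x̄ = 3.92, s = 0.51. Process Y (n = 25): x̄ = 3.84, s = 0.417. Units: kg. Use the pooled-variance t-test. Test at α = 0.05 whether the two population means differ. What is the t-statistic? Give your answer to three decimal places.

Let group 1 = process X, group 2 = process Y. H0: μ_1 = μ_2; H1: μ_1 ≠ μ_2 (two-sample pooled-variance t-test, two-sided).
s_p² = [(25−1)·0.51² + (25−1)·0.417²]/(25+25−2) = 0.216994
t = (3.92 − 3.84)/√[0.216994·(1/25 + 1/25)] = 0.607
df = n₁ + n₂ − 2 = 48
Two-sided p-value ≈ 0.5466
Since p ≈ 0.5466 > α = 0.05, fail to reject H0; the data do not provide sufficient evidence against H0.

0.607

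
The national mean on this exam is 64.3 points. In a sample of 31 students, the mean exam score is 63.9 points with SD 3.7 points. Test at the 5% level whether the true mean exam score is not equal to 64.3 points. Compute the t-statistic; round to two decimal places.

H0: μ = 64.3; H1: μ ≠ 64.3 (one-sample t-test, two-sided).
t = (x̄ − μ₀)/(s/√n) = (63.9 − 64.3)/(3.7/√31) = -0.60
df = n − 1 = 30
Two-sided p-value ≈ 0.552
Since p ≈ 0.552 > α = 0.05, fail to reject H0; the data do not provide sufficient evidence against H0.

-0.60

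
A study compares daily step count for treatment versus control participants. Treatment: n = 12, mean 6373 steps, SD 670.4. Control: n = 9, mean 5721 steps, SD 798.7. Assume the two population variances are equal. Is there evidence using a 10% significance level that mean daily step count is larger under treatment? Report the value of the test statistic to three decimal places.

2.033

Let group 1 = treatment, group 2 = control. H0: μ_1 = μ_2; H1: μ_1 > μ_2 (two-sample pooled-variance t-test, right-tailed).
s_p² = [(12−1)·670.4² + (9−1)·798.7²]/(12+9−2) = 528798
t = (6373 − 5721)/√[528798·(1/12 + 1/9)] = 2.033
df = n₁ + n₂ − 2 = 19
p-value = P(T ≥ 2.033) ≈ 0.0281
Since p ≈ 0.0281 < α = 0.1, reject H0; the evidence is statistically significant.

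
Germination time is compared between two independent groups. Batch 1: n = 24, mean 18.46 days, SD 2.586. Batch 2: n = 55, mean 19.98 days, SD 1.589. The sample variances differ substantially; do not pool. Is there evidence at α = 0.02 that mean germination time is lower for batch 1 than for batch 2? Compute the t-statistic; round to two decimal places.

Let group 1 = batch 1, group 2 = batch 2. H0: μ_1 = μ_2; H1: μ_1 < μ_2 (Welch's two-sample t-test, left-tailed).
t = (x̄_1 − x̄_2)/√(s_1²/n_1 + s_2²/n_2) = (18.46 − 19.98)/√(2.586²/24 + 1.589²/55) = -2.67
Welch–Satterthwaite df ≈ 30.85
p-value = P(T ≤ -2.67) ≈ 0.006
Since p ≈ 0.006 < α = 0.02, reject H0; the evidence is statistically significant.

-2.67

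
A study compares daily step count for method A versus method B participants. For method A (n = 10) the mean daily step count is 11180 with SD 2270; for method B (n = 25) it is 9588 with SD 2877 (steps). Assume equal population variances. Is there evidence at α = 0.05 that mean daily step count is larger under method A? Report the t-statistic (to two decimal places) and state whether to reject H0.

Let group 1 = method A, group 2 = method B. H0: μ_1 = μ_2; H1: μ_1 > μ_2 (two-sample pooled-variance t-test, right-tailed).
s_p² = [(10−1)·2270² + (25−1)·2877²]/(10+25−2) = 7425070
t = (11180 − 9588)/√[7425070·(1/10 + 1/25)] = 1.56
df = n₁ + n₂ − 2 = 33
p-value = P(T ≥ 1.56) ≈ 0.0640
Since p ≈ 0.0640 > α = 0.05, fail to reject H0; the data do not provide sufficient evidence against H0.

t = 1.56; fail to reject H0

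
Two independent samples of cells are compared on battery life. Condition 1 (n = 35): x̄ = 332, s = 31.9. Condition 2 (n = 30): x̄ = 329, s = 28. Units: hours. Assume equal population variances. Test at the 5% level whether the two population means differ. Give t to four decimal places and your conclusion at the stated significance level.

t = 0.3997; fail to reject H0

Let group 1 = condition 1, group 2 = condition 2. H0: μ_1 = μ_2; H1: μ_1 ≠ μ_2 (two-sample pooled-variance t-test, two-sided).
s_p² = [(35−1)·31.9² + (30−1)·28²]/(35+30−2) = 910.075
t = (332 − 329)/√[910.075·(1/35 + 1/30)] = 0.3997
df = n₁ + n₂ − 2 = 63
Two-sided p-value ≈ 0.6907
Since p ≈ 0.6907 > α = 0.05, fail to reject H0; the data do not provide sufficient evidence against H0.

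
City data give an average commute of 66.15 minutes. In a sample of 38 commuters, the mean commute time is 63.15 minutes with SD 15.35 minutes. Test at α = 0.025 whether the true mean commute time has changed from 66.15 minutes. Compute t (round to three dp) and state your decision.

t = -1.205; fail to reject H0

H0: μ = 66.15; H1: μ ≠ 66.15 (one-sample t-test, two-sided).
t = (x̄ − μ₀)/(s/√n) = (63.15 − 66.15)/(15.35/√38) = -1.205
df = n − 1 = 37
Two-sided p-value ≈ 0.2359
Since p ≈ 0.2359 > α = 0.025, fail to reject H0; the data do not provide sufficient evidence against H0.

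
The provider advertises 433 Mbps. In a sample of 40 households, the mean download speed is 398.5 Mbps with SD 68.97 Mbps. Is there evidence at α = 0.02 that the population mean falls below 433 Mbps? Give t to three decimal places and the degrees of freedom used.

H0: μ = 433; H1: μ < 433 (one-sample t-test, left-tailed).
t = (x̄ − μ₀)/(s/√n) = (398.5 − 433)/(68.97/√40) = -3.164
df = n − 1 = 39
p-value = P(T ≤ -3.164) ≈ 0.0015
Since p ≈ 0.0015 < α = 0.02, reject H0; the evidence is statistically significant.

t = -3.164, df = 39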